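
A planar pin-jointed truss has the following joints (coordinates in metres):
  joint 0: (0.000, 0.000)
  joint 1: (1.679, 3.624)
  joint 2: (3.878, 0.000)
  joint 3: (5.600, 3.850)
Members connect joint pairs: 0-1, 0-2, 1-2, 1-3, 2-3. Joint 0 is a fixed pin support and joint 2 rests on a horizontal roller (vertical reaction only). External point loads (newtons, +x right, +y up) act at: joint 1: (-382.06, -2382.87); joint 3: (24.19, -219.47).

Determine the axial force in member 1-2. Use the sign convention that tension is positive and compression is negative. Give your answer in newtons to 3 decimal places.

-922.740

N=4 nodes, M=5 members, R=3 reactions → 2N=8, M+R=8
member 0 (0-1): L=3.9940, (cx,cy)=(0.4204,0.9074)
member 1 (0-2): L=3.8780, (cx,cy)=(1.0000,0.0000)
member 2 (1-2): L=4.2390, (cx,cy)=(0.5188,-0.8549)
member 3 (1-3): L=3.9275, (cx,cy)=(0.9983,0.0575)
member 4 (2-3): L=4.2176, (cx,cy)=(0.4083,0.9129)
solve A·x = −loads:
  F[0-1] = -1748.7852 N (compression)
  F[0-2] = +377.2766 N (tension)
  F[1-2] = -922.7397 N (compression)
  F[1-3] = +125.7991 N (tension)
  F[2-3] = -248.3526 N (compression)
  Rx@0 = +357.8700 N
  Ry@0 = +1586.7606 N
  Ry@2 = +1015.5794 N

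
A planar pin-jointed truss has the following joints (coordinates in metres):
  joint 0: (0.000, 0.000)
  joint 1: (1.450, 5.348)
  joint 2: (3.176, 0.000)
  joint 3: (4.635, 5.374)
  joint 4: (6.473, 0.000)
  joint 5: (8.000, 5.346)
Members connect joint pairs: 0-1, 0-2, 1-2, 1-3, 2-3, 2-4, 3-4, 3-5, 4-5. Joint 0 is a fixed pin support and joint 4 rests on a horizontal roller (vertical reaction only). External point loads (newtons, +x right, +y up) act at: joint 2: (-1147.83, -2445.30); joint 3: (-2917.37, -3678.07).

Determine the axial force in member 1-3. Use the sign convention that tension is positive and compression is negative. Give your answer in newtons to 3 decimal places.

N=6 nodes, M=9 members, R=3 reactions → 2N=12, M+R=12
member 0 (0-1): L=5.5411, (cx,cy)=(0.2617,0.9652)
member 1 (0-2): L=3.1760, (cx,cy)=(1.0000,0.0000)
member 2 (1-2): L=5.6196, (cx,cy)=(0.3071,-0.9517)
member 3 (1-3): L=3.1851, (cx,cy)=(1.0000,0.0082)
member 4 (2-3): L=5.5685, (cx,cy)=(0.2620,0.9651)
member 5 (2-4): L=3.2970, (cx,cy)=(1.0000,0.0000)
member 6 (3-4): L=5.6796, (cx,cy)=(0.3236,-0.9462)
member 7 (3-5): L=3.3651, (cx,cy)=(1.0000,-0.0083)
member 8 (4-5): L=5.5598, (cx,cy)=(0.2746,0.9615)
solve A·x = −loads:
  F[0-1] = -4882.0600 N (compression)
  F[0-2] = -2787.6543 N (compression)
  F[1-2] = +4927.3199 N (tension)
  F[1-3] = -2791.0056 N (compression)
  F[2-3] = -2325.0830 N (compression)
  F[2-4] = +482.7329 N (tension)
  F[3-4] = -1491.6981 N (compression)
  F[3-5] = -0.0000 N (compression)
  F[4-5] = +0.0000 N (tension)
  Rx@0 = +4065.2000 N
  Ry@0 = +4711.9409 N
  Ry@4 = +1411.4291 N

-2791.006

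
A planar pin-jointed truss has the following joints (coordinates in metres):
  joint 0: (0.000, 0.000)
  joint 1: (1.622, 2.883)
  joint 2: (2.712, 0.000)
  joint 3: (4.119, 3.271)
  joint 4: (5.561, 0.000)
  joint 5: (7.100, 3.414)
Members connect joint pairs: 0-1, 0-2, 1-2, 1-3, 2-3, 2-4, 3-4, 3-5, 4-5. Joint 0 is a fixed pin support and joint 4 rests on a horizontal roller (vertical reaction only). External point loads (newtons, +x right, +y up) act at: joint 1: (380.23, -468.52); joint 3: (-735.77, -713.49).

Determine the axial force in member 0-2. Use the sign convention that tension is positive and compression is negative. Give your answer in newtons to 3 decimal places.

N=6 nodes, M=9 members, R=3 reactions → 2N=12, M+R=12
member 0 (0-1): L=3.3080, (cx,cy)=(0.4903,0.8715)
member 1 (0-2): L=2.7120, (cx,cy)=(1.0000,0.0000)
member 2 (1-2): L=3.0822, (cx,cy)=(0.3536,-0.9354)
member 3 (1-3): L=2.5270, (cx,cy)=(0.9881,0.1535)
member 4 (2-3): L=3.5608, (cx,cy)=(0.3951,0.9186)
member 5 (2-4): L=2.8490, (cx,cy)=(1.0000,0.0000)
member 6 (3-4): L=3.5747, (cx,cy)=(0.4034,-0.9150)
member 7 (3-5): L=2.9844, (cx,cy)=(0.9989,0.0479)
member 8 (4-5): L=3.7449, (cx,cy)=(0.4110,0.9117)
solve A·x = −loads:
  F[0-1] = -863.4604 N (compression)
  F[0-2] = +67.8431 N (tension)
  F[1-2] = +160.6993 N (tension)
  F[1-3] = -870.7697 N (compression)
  F[2-3] = -163.6309 N (compression)
  F[2-4] = +189.3309 N (tension)
  F[3-4] = -469.3549 N (compression)
  F[3-5] = +0.0000 N (tension)
  F[4-5] = -0.0000 N (compression)
  Rx@0 = +355.5400 N
  Ry@0 = +752.5361 N
  Ry@4 = +429.4739 N

67.843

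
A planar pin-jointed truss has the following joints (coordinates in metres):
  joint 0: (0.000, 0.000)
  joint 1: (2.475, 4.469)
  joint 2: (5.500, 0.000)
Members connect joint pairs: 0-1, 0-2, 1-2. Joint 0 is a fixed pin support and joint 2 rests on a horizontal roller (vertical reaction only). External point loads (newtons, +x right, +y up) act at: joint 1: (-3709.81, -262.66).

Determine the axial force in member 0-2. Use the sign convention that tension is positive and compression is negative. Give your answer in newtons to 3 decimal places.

N=3 nodes, M=3 members, R=3 reactions → 2N=6, M+R=6
member 0 (0-1): L=5.1086, (cx,cy)=(0.4845,0.8748)
member 1 (0-2): L=5.5000, (cx,cy)=(1.0000,0.0000)
member 2 (1-2): L=5.3965, (cx,cy)=(0.5605,-0.8281)
solve A·x = −loads:
  F[0-1] = -3610.9305 N (compression)
  F[0-2] = -1960.3897 N (compression)
  F[1-2] = +3497.2929 N (tension)
  Rx@0 = +3709.8100 N
  Ry@0 = +3158.8523 N
  Ry@2 = -2896.1923 N

-1960.390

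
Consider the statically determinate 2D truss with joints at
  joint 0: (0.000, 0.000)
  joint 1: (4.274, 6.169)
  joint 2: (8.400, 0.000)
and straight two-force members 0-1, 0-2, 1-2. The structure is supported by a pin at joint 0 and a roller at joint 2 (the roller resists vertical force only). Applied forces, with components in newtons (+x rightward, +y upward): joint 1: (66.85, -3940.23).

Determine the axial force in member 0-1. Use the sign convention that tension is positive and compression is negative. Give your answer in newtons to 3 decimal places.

N=3 nodes, M=3 members, R=3 reactions → 2N=6, M+R=6
member 0 (0-1): L=7.5049, (cx,cy)=(0.5695,0.8220)
member 1 (0-2): L=8.4000, (cx,cy)=(1.0000,0.0000)
member 2 (1-2): L=7.4216, (cx,cy)=(0.5559,-0.8312)
solve A·x = −loads:
  F[0-1] = -2294.7918 N (compression)
  F[0-2] = +1373.7202 N (tension)
  F[1-2] = -2470.9716 N (compression)
  Rx@0 = -66.8500 N
  Ry@0 = +1886.3085 N
  Ry@2 = +2053.9215 N

-2294.792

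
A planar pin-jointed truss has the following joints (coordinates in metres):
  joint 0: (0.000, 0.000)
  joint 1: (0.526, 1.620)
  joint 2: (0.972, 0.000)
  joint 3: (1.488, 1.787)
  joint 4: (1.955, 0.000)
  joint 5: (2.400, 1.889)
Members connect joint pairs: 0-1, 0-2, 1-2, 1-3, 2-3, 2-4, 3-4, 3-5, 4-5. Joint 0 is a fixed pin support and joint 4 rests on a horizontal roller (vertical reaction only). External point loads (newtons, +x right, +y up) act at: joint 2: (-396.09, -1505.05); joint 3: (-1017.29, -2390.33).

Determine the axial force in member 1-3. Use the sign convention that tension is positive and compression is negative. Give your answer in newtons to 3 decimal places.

-1312.121

N=6 nodes, M=9 members, R=3 reactions → 2N=12, M+R=12
member 0 (0-1): L=1.7033, (cx,cy)=(0.3088,0.9511)
member 1 (0-2): L=0.9720, (cx,cy)=(1.0000,0.0000)
member 2 (1-2): L=1.6803, (cx,cy)=(0.2654,-0.9641)
member 3 (1-3): L=0.9764, (cx,cy)=(0.9853,0.1710)
member 4 (2-3): L=1.8600, (cx,cy)=(0.2774,0.9607)
member 5 (2-4): L=0.9830, (cx,cy)=(1.0000,0.0000)
member 6 (3-4): L=1.8470, (cx,cy)=(0.2528,-0.9675)
member 7 (3-5): L=0.9177, (cx,cy)=(0.9938,0.1111)
member 8 (4-5): L=1.9407, (cx,cy)=(0.2293,0.9734)
solve A·x = −loads:
  F[0-1] = -2373.6420 N (compression)
  F[0-2] = -680.3506 N (compression)
  F[1-2] = +2108.8415 N (tension)
  F[1-3] = -1312.1208 N (compression)
  F[2-3] = -549.7229 N (compression)
  F[2-4] = +427.9991 N (tension)
  F[3-4] = -1692.7622 N (compression)
  F[3-5] = +0.0000 N (tension)
  F[4-5] = -0.0000 N (compression)
  Rx@0 = +1413.3800 N
  Ry@0 = +2257.6192 N
  Ry@4 = +1637.7608 N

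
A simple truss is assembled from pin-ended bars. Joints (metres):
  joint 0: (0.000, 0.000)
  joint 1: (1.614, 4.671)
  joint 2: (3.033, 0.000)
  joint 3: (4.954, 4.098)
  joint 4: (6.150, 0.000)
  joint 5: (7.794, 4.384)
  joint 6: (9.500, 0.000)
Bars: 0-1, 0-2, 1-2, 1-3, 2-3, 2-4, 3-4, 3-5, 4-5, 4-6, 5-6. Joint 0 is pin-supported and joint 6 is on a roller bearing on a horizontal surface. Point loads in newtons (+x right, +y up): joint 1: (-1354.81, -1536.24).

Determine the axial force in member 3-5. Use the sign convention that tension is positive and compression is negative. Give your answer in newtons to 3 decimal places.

N=7 nodes, M=11 members, R=3 reactions → 2N=14, M+R=14
member 0 (0-1): L=4.9420, (cx,cy)=(0.3266,0.9452)
member 1 (0-2): L=3.0330, (cx,cy)=(1.0000,0.0000)
member 2 (1-2): L=4.8818, (cx,cy)=(0.2907,-0.9568)
member 3 (1-3): L=3.3888, (cx,cy)=(0.9856,-0.1691)
member 4 (2-3): L=4.5259, (cx,cy)=(0.4244,0.9055)
member 5 (2-4): L=3.1170, (cx,cy)=(1.0000,0.0000)
member 6 (3-4): L=4.2690, (cx,cy)=(0.2802,-0.9600)
member 7 (3-5): L=2.8544, (cx,cy)=(0.9950,0.1002)
member 8 (4-5): L=4.6821, (cx,cy)=(0.3511,0.9363)
member 9 (4-6): L=3.3500, (cx,cy)=(1.0000,0.0000)
member 10 (5-6): L=4.7042, (cx,cy)=(0.3627,-0.9319)
solve A·x = −loads:
  F[0-1] = -2054.0084 N (compression)
  F[0-2] = -683.9929 N (compression)
  F[1-2] = +317.3208 N (tension)
  F[1-3] = +600.4015 N (tension)
  F[2-3] = -335.3233 N (compression)
  F[2-4] = -449.4301 N (compression)
  F[3-4] = +455.7928 N (tension)
  F[3-5] = +323.3616 N (tension)
  F[4-5] = -467.2925 N (compression)
  F[4-6] = -157.6570 N (compression)
  F[5-6] = +434.7342 N (tension)
  Rx@0 = +1354.8100 N
  Ry@0 = +1941.3796 N
  Ry@6 = -405.1396 N

323.362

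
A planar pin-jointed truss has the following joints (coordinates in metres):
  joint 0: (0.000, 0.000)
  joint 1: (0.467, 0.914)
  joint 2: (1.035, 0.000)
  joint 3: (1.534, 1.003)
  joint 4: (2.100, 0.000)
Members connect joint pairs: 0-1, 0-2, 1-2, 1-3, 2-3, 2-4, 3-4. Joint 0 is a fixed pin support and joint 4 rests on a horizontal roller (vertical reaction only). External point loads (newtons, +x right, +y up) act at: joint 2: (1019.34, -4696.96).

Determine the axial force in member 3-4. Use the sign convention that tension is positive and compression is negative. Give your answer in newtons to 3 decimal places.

N=5 nodes, M=7 members, R=3 reactions → 2N=10, M+R=10
member 0 (0-1): L=1.0264, (cx,cy)=(0.4550,0.8905)
member 1 (0-2): L=1.0350, (cx,cy)=(1.0000,0.0000)
member 2 (1-2): L=1.0761, (cx,cy)=(0.5278,-0.8494)
member 3 (1-3): L=1.0707, (cx,cy)=(0.9965,0.0831)
member 4 (2-3): L=1.1203, (cx,cy)=(0.4454,0.8953)
member 5 (2-4): L=1.0650, (cx,cy)=(1.0000,0.0000)
member 6 (3-4): L=1.1517, (cx,cy)=(0.4915,-0.8709)
solve A·x = −loads:
  F[0-1] = -2674.9468 N (compression)
  F[0-2] = +2236.4165 N (tension)
  F[1-2] = +2552.6794 N (tension)
  F[1-3] = -2573.3511 N (compression)
  F[2-3] = +2824.5095 N (tension)
  F[2-4] = +1306.3315 N (tension)
  F[3-4] = -2658.0828 N (compression)
  Rx@0 = -1019.3400 N
  Ry@0 = +2382.0297 N
  Ry@4 = +2314.9303 N

-2658.083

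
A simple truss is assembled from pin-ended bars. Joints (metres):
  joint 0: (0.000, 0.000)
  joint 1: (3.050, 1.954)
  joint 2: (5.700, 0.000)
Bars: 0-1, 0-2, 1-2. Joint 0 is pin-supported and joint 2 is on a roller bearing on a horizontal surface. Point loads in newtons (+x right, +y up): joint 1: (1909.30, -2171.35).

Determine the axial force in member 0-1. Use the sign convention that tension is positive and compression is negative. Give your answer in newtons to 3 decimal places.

N=3 nodes, M=3 members, R=3 reactions → 2N=6, M+R=6
member 0 (0-1): L=3.6222, (cx,cy)=(0.8420,0.5394)
member 1 (0-2): L=5.7000, (cx,cy)=(1.0000,0.0000)
member 2 (1-2): L=3.2925, (cx,cy)=(0.8049,-0.5935)
solve A·x = −loads:
  F[0-1] = -658.0200 N (compression)
  F[0-2] = +2463.3664 N (tension)
  F[1-2] = -3060.6250 N (compression)
  Rx@0 = -1909.3000 N
  Ry@0 = +354.9658 N
  Ry@2 = +1816.3842 N

-658.020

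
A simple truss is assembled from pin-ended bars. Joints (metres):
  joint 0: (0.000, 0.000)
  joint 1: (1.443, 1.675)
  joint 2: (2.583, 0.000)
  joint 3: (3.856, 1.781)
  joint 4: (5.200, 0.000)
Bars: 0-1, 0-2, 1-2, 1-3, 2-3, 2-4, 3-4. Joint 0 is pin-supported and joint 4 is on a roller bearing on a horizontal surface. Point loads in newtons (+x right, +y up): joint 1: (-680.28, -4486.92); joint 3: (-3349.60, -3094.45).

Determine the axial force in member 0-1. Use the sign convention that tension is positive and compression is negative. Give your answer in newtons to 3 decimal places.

N=5 nodes, M=7 members, R=3 reactions → 2N=10, M+R=10
member 0 (0-1): L=2.2109, (cx,cy)=(0.6527,0.7576)
member 1 (0-2): L=2.5830, (cx,cy)=(1.0000,0.0000)
member 2 (1-2): L=2.0261, (cx,cy)=(0.5626,-0.8267)
member 3 (1-3): L=2.4153, (cx,cy)=(0.9990,0.0439)
member 4 (2-3): L=2.1892, (cx,cy)=(0.5815,0.8135)
member 5 (2-4): L=2.6170, (cx,cy)=(1.0000,0.0000)
member 6 (3-4): L=2.2312, (cx,cy)=(0.6024,-0.7982)
solve A·x = −loads:
  F[0-1] = -7138.0383 N (compression)
  F[0-2] = +629.0395 N (tension)
  F[1-2] = +876.5028 N (tension)
  F[1-3] = -4476.1141 N (compression)
  F[2-3] = -890.6689 N (compression)
  F[2-4] = +1640.1232 N (tension)
  F[3-4] = -2722.8117 N (compression)
  Rx@0 = +4029.8800 N
  Ry@0 = +5407.9627 N
  Ry@4 = +2173.4073 N

-7138.038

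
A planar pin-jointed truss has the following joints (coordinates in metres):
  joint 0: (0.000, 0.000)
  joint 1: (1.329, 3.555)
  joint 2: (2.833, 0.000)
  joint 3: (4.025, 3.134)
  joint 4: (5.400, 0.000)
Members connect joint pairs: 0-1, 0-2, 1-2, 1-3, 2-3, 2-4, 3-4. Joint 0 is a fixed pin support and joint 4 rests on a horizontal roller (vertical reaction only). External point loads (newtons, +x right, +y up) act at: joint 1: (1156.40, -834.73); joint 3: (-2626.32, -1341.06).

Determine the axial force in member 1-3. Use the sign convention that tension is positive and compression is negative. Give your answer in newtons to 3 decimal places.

N=5 nodes, M=7 members, R=3 reactions → 2N=10, M+R=10
member 0 (0-1): L=3.7953, (cx,cy)=(0.3502,0.9367)
member 1 (0-2): L=2.8330, (cx,cy)=(1.0000,0.0000)
member 2 (1-2): L=3.8601, (cx,cy)=(0.3896,-0.9210)
member 3 (1-3): L=2.7287, (cx,cy)=(0.9880,-0.1543)
member 4 (2-3): L=3.3530, (cx,cy)=(0.3555,0.9347)
member 5 (2-4): L=2.5670, (cx,cy)=(1.0000,0.0000)
member 6 (3-4): L=3.4224, (cx,cy)=(0.4018,-0.9157)
solve A·x = −loads:
  F[0-1] = -1850.8966 N (compression)
  F[0-2] = -821.7908 N (compression)
  F[1-2] = +1372.7848 N (tension)
  F[1-3] = -2367.7610 N (compression)
  F[2-3] = -1352.6547 N (compression)
  F[2-4] = +193.9571 N (tension)
  F[3-4] = -482.7577 N (compression)
  Rx@0 = +1469.9200 N
  Ry@0 = +1733.7089 N
  Ry@4 = +442.0811 N

-2367.761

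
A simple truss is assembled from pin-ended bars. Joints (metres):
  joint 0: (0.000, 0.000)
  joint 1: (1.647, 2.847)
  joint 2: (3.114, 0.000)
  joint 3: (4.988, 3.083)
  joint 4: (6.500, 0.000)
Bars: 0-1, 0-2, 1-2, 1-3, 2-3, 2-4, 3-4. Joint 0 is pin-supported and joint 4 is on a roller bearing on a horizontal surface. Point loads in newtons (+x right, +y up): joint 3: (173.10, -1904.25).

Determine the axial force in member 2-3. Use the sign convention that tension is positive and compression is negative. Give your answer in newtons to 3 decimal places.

N=5 nodes, M=7 members, R=3 reactions → 2N=10, M+R=10
member 0 (0-1): L=3.2891, (cx,cy)=(0.5007,0.8656)
member 1 (0-2): L=3.1140, (cx,cy)=(1.0000,0.0000)
member 2 (1-2): L=3.2027, (cx,cy)=(0.4580,-0.8889)
member 3 (1-3): L=3.3493, (cx,cy)=(0.9975,0.0705)
member 4 (2-3): L=3.6079, (cx,cy)=(0.5194,0.8545)
member 5 (2-4): L=3.3860, (cx,cy)=(1.0000,0.0000)
member 6 (3-4): L=3.4338, (cx,cy)=(0.4403,-0.8978)
solve A·x = −loads:
  F[0-1] = -416.8879 N (compression)
  F[0-2] = +381.8561 N (tension)
  F[1-2] = +375.6815 N (tension)
  F[1-3] = -381.7845 N (compression)
  F[2-3] = -390.8090 N (compression)
  F[2-4] = +756.9293 N (tension)
  F[3-4] = -1719.0141 N (compression)
  Rx@0 = -173.1000 N
  Ry@0 = +360.8552 N
  Ry@4 = +1543.3948 N

-390.809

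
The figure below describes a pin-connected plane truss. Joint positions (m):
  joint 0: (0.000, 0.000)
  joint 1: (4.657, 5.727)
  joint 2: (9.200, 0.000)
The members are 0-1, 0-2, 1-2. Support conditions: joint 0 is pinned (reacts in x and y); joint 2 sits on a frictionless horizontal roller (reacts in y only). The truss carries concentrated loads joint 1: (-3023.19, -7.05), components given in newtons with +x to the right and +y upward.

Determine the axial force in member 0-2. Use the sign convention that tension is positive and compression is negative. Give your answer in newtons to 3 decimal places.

-1490.033

N=3 nodes, M=3 members, R=3 reactions → 2N=6, M+R=6
member 0 (0-1): L=7.3815, (cx,cy)=(0.6309,0.7759)
member 1 (0-2): L=9.2000, (cx,cy)=(1.0000,0.0000)
member 2 (1-2): L=7.3101, (cx,cy)=(0.6215,-0.7834)
solve A·x = −loads:
  F[0-1] = -2430.0960 N (compression)
  F[0-2] = -1490.0335 N (compression)
  F[1-2] = +2397.5952 N (tension)
  Rx@0 = +3023.1900 N
  Ry@0 = +1885.4171 N
  Ry@2 = -1878.3671 N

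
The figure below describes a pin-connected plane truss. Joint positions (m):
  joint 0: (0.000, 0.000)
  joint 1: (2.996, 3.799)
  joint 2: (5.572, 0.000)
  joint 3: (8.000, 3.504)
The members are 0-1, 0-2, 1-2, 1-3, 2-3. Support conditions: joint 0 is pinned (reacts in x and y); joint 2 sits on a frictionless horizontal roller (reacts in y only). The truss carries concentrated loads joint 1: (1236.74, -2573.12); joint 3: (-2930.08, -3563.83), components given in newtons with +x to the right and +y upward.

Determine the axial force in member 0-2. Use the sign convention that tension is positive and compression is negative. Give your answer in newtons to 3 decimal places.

N=4 nodes, M=5 members, R=3 reactions → 2N=8, M+R=8
member 0 (0-1): L=4.8382, (cx,cy)=(0.6192,0.7852)
member 1 (0-2): L=5.5720, (cx,cy)=(1.0000,0.0000)
member 2 (1-2): L=4.5900, (cx,cy)=(0.5612,-0.8277)
member 3 (1-3): L=5.0127, (cx,cy)=(0.9983,-0.0589)
member 4 (2-3): L=4.2630, (cx,cy)=(0.5696,0.8220)
solve A·x = −loads:
  F[0-1] = -810.0274 N (compression)
  F[0-2] = -1191.7424 N (compression)
  F[1-2] = -2308.8901 N (compression)
  F[1-3] = -443.3130 N (compression)
  F[2-3] = -4367.5339 N (compression)
  Rx@0 = +1693.3400 N
  Ry@0 = +636.0379 N
  Ry@2 = +5500.9121 N

-1191.742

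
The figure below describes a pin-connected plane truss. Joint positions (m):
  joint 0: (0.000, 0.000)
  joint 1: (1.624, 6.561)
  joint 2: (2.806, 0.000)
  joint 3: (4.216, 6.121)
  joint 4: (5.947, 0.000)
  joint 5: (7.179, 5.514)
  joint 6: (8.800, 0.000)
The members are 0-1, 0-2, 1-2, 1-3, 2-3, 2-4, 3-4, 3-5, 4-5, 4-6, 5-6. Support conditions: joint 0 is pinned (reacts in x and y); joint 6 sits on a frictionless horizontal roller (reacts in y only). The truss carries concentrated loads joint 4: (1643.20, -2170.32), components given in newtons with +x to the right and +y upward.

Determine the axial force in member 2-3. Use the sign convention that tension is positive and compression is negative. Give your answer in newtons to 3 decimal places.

-776.129

N=7 nodes, M=11 members, R=3 reactions → 2N=14, M+R=14
member 0 (0-1): L=6.7590, (cx,cy)=(0.2403,0.9707)
member 1 (0-2): L=2.8060, (cx,cy)=(1.0000,0.0000)
member 2 (1-2): L=6.6666, (cx,cy)=(0.1773,-0.9842)
member 3 (1-3): L=2.6291, (cx,cy)=(0.9859,-0.1674)
member 4 (2-3): L=6.2813, (cx,cy)=(0.2245,0.9745)
member 5 (2-4): L=3.1410, (cx,cy)=(1.0000,0.0000)
member 6 (3-4): L=6.3611, (cx,cy)=(0.2721,-0.9623)
member 7 (3-5): L=3.0245, (cx,cy)=(0.9797,-0.2007)
member 8 (4-5): L=5.6500, (cx,cy)=(0.2181,0.9759)
member 9 (4-6): L=2.8530, (cx,cy)=(1.0000,0.0000)
member 10 (5-6): L=5.7473, (cx,cy)=(0.2820,-0.9594)
solve A·x = −loads:
  F[0-1] = -724.8620 N (compression)
  F[0-2] = +1817.3642 N (tension)
  F[1-2] = +768.4979 N (tension)
  F[1-3] = -314.8606 N (compression)
  F[2-3] = -776.1294 N (compression)
  F[2-4] = +2127.8421 N (tension)
  F[3-4] = +885.7126 N (tension)
  F[3-5] = -740.7371 N (compression)
  F[4-5] = +1350.5309 N (tension)
  F[4-6] = +431.1767 N (tension)
  F[5-6] = -1528.7576 N (compression)
  Rx@0 = -1643.2000 N
  Ry@0 = +703.6276 N
  Ry@6 = +1466.6924 N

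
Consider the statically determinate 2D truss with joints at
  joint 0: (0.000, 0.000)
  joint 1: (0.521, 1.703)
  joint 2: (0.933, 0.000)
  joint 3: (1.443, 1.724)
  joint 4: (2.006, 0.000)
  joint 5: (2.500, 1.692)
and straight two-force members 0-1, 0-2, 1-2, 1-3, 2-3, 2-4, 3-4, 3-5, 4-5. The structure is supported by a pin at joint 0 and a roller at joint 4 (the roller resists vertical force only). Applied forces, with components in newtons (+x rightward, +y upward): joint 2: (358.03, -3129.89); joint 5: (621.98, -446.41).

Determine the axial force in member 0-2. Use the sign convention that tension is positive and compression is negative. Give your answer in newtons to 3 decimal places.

1298.058

N=6 nodes, M=9 members, R=3 reactions → 2N=12, M+R=12
member 0 (0-1): L=1.7809, (cx,cy)=(0.2925,0.9563)
member 1 (0-2): L=0.9330, (cx,cy)=(1.0000,0.0000)
member 2 (1-2): L=1.7521, (cx,cy)=(0.2351,-0.9720)
member 3 (1-3): L=0.9222, (cx,cy)=(0.9997,0.0228)
member 4 (2-3): L=1.7979, (cx,cy)=(0.2837,0.9589)
member 5 (2-4): L=1.0730, (cx,cy)=(1.0000,0.0000)
member 6 (3-4): L=1.8136, (cx,cy)=(0.3104,-0.9506)
member 7 (3-5): L=1.0575, (cx,cy)=(0.9995,-0.0303)
member 8 (4-5): L=1.7626, (cx,cy)=(0.2803,0.9599)
solve A·x = −loads:
  F[0-1] = -1087.1712 N (compression)
  F[0-2] = +1298.0583 N (tension)
  F[1-2] = +1056.3258 N (tension)
  F[1-3] = -566.5824 N (compression)
  F[2-3] = +2193.2793 N (tension)
  F[2-4] = +566.2443 N (tension)
  F[3-4] = -2222.6673 N (compression)
  F[3-5] = +746.0651 N (tension)
  F[4-5] = -441.5285 N (compression)
  Rx@0 = -980.0100 N
  Ry@0 = +1039.6088 N
  Ry@4 = +2536.6912 N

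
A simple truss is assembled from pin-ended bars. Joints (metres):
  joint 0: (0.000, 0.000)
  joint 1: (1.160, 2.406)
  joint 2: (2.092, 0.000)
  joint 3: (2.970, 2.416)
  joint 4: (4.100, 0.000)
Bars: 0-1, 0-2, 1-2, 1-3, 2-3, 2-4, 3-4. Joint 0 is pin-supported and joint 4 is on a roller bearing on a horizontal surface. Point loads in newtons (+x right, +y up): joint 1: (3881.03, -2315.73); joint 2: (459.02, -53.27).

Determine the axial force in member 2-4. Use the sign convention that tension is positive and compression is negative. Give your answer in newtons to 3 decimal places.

1384.374

N=5 nodes, M=7 members, R=3 reactions → 2N=10, M+R=10
member 0 (0-1): L=2.6710, (cx,cy)=(0.4343,0.9008)
member 1 (0-2): L=2.0920, (cx,cy)=(1.0000,0.0000)
member 2 (1-2): L=2.5802, (cx,cy)=(0.3612,-0.9325)
member 3 (1-3): L=1.8100, (cx,cy)=(1.0000,0.0055)
member 4 (2-3): L=2.5706, (cx,cy)=(0.3416,0.9399)
member 5 (2-4): L=2.0080, (cx,cy)=(1.0000,0.0000)
member 6 (3-4): L=2.6672, (cx,cy)=(0.4237,-0.9058)
solve A·x = −loads:
  F[0-1] = +655.9524 N (tension)
  F[0-2] = +4055.1775 N (tension)
  F[1-2] = -3131.6503 N (compression)
  F[1-3] = -2465.0069 N (compression)
  F[2-3] = +3163.7462 N (tension)
  F[2-4] = +1384.3739 N (tension)
  F[3-4] = -3267.6124 N (compression)
  Rx@0 = -4340.0500 N
  Ry@0 = -590.8648 N
  Ry@4 = +2959.8648 N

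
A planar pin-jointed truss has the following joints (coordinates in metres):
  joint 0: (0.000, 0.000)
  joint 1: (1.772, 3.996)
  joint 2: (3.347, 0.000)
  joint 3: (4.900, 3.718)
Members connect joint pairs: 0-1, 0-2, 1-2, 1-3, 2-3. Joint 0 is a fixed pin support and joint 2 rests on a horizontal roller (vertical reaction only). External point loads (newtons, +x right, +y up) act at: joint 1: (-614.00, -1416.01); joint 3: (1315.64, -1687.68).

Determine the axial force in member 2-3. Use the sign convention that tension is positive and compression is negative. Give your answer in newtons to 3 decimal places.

-1641.341

N=4 nodes, M=5 members, R=3 reactions → 2N=8, M+R=8
member 0 (0-1): L=4.3713, (cx,cy)=(0.4054,0.9142)
member 1 (0-2): L=3.3470, (cx,cy)=(1.0000,0.0000)
member 2 (1-2): L=4.2952, (cx,cy)=(0.3667,-0.9303)
member 3 (1-3): L=3.1403, (cx,cy)=(0.9961,-0.0885)
member 4 (2-3): L=4.0293, (cx,cy)=(0.3854,0.9227)
solve A·x = −loads:
  F[0-1] = +924.5322 N (tension)
  F[0-2] = +326.8585 N (tension)
  F[1-2] = -2616.5848 N (compression)
  F[1-3] = +1955.9347 N (tension)
  F[2-3] = -1641.3414 N (compression)
  Rx@0 = -701.6400 N
  Ry@0 = -845.1619 N
  Ry@2 = +3948.8519 N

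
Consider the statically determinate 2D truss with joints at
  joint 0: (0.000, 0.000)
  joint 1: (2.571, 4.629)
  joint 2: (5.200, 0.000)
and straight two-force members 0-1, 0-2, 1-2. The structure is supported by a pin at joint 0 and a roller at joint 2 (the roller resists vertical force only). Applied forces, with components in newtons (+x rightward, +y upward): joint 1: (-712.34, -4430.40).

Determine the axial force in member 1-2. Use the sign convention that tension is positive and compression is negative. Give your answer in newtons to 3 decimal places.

-1789.867

N=3 nodes, M=3 members, R=3 reactions → 2N=6, M+R=6
member 0 (0-1): L=5.2951, (cx,cy)=(0.4855,0.8742)
member 1 (0-2): L=5.2000, (cx,cy)=(1.0000,0.0000)
member 2 (1-2): L=5.3235, (cx,cy)=(0.4939,-0.8695)
solve A·x = −loads:
  F[0-1] = -3287.5685 N (compression)
  F[0-2] = +883.9281 N (tension)
  F[1-2] = -1789.8670 N (compression)
  Rx@0 = +712.3400 N
  Ry@0 = +2874.0276 N
  Ry@2 = +1556.3724 N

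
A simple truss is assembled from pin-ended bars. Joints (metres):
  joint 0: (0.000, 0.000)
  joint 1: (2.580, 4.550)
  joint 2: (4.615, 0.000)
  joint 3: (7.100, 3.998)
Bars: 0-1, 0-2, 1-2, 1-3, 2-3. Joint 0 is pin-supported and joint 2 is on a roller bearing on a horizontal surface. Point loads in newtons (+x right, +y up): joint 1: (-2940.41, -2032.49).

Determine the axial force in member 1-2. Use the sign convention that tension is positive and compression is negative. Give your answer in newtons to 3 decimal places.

1931.012

N=4 nodes, M=5 members, R=3 reactions → 2N=8, M+R=8
member 0 (0-1): L=5.2306, (cx,cy)=(0.4933,0.8699)
member 1 (0-2): L=4.6150, (cx,cy)=(1.0000,0.0000)
member 2 (1-2): L=4.9843, (cx,cy)=(0.4083,-0.9129)
member 3 (1-3): L=4.5536, (cx,cy)=(0.9926,-0.1212)
member 4 (2-3): L=4.7074, (cx,cy)=(0.5279,0.8493)
solve A·x = −loads:
  F[0-1] = -4362.9067 N (compression)
  F[0-2] = -788.3899 N (compression)
  F[1-2] = +1931.0122 N (tension)
  F[1-3] = -0.0000 N (tension)
  F[2-3] = +0.0000 N (tension)
  Rx@0 = +2940.4100 N
  Ry@0 = +3795.2292 N
  Ry@2 = -1762.7392 N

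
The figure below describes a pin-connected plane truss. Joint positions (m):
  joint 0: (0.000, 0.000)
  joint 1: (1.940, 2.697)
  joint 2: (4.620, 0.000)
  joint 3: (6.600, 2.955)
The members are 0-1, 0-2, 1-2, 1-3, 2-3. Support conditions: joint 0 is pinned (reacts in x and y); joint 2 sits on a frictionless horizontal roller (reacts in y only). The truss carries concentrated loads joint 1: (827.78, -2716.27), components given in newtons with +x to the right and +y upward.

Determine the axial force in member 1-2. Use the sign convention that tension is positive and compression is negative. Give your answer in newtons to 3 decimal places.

-2289.214

N=4 nodes, M=5 members, R=3 reactions → 2N=8, M+R=8
member 0 (0-1): L=3.3223, (cx,cy)=(0.5839,0.8118)
member 1 (0-2): L=4.6200, (cx,cy)=(1.0000,0.0000)
member 2 (1-2): L=3.8021, (cx,cy)=(0.7049,-0.7093)
member 3 (1-3): L=4.6671, (cx,cy)=(0.9985,0.0553)
member 4 (2-3): L=3.5570, (cx,cy)=(0.5566,0.8308)
solve A·x = −loads:
  F[0-1] = -1345.7083 N (compression)
  F[0-2] = +1613.5928 N (tension)
  F[1-2] = -2289.2138 N (compression)
  F[1-3] = -0.0000 N (compression)
  F[2-3] = +0.0000 N (tension)
  Rx@0 = -827.7800 N
  Ry@0 = +1092.4418 N
  Ry@2 = +1623.8282 N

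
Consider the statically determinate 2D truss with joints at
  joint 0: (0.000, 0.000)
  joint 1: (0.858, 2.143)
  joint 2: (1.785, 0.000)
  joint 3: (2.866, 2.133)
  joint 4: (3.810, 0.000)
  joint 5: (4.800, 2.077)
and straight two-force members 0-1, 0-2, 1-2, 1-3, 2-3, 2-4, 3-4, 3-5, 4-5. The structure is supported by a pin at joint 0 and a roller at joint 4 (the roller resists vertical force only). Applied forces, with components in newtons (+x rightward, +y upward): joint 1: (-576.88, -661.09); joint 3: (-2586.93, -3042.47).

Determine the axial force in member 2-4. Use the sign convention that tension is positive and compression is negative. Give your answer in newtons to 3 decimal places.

294.205

N=6 nodes, M=9 members, R=3 reactions → 2N=12, M+R=12
member 0 (0-1): L=2.3084, (cx,cy)=(0.3717,0.9284)
member 1 (0-2): L=1.7850, (cx,cy)=(1.0000,0.0000)
member 2 (1-2): L=2.3349, (cx,cy)=(0.3970,-0.9178)
member 3 (1-3): L=2.0080, (cx,cy)=(1.0000,-0.0050)
member 4 (2-3): L=2.3913, (cx,cy)=(0.4521,0.8920)
member 5 (2-4): L=2.0250, (cx,cy)=(1.0000,0.0000)
member 6 (3-4): L=2.3326, (cx,cy)=(0.4047,-0.9144)
member 7 (3-5): L=1.9348, (cx,cy)=(0.9996,-0.0289)
member 8 (4-5): L=2.3009, (cx,cy)=(0.4303,0.9027)
solve A·x = −loads:
  F[0-1] = -3273.3027 N (compression)
  F[0-2] = -1947.1580 N (compression)
  F[1-2] = +2599.6976 N (tension)
  F[1-3] = -1671.9205 N (compression)
  F[2-3] = -2674.9560 N (compression)
  F[2-4] = +294.2050 N (tension)
  F[3-4] = -726.9597 N (compression)
  F[3-5] = -0.0000 N (tension)
  F[4-5] = +0.0000 N (tension)
  Rx@0 = +3163.8100 N
  Ry@0 = +3038.7939 N
  Ry@4 = +664.7661 N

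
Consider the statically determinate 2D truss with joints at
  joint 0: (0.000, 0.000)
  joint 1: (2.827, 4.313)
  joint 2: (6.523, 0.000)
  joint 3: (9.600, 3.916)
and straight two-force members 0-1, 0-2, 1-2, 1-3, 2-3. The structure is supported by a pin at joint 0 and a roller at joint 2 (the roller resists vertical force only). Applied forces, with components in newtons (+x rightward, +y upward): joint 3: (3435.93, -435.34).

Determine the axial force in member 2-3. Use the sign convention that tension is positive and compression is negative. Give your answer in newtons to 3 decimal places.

-284.422

N=4 nodes, M=5 members, R=3 reactions → 2N=8, M+R=8
member 0 (0-1): L=5.1569, (cx,cy)=(0.5482,0.8364)
member 1 (0-2): L=6.5230, (cx,cy)=(1.0000,0.0000)
member 2 (1-2): L=5.6800, (cx,cy)=(0.6507,-0.7593)
member 3 (1-3): L=6.7846, (cx,cy)=(0.9983,-0.0585)
member 4 (2-3): L=4.9803, (cx,cy)=(0.6178,0.7863)
solve A·x = −loads:
  F[0-1] = +2711.8687 N (tension)
  F[0-2] = +1949.2980 N (tension)
  F[1-2] = -3265.7306 N (compression)
  F[1-3] = +3617.8562 N (tension)
  F[2-3] = -284.4222 N (compression)
  Rx@0 = -3435.9300 N
  Ry@0 = -2268.0734 N
  Ry@2 = +2703.4134 N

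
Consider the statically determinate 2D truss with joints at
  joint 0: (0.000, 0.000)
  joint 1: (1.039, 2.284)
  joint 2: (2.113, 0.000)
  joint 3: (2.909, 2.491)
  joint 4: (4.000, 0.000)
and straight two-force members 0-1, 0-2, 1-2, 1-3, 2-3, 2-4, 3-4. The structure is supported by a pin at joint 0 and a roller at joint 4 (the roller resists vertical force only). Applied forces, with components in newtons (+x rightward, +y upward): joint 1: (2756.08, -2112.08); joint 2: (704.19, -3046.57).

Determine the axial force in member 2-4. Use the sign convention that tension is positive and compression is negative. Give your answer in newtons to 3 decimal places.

1634.391

N=5 nodes, M=7 members, R=3 reactions → 2N=10, M+R=10
member 0 (0-1): L=2.5092, (cx,cy)=(0.4141,0.9102)
member 1 (0-2): L=2.1130, (cx,cy)=(1.0000,0.0000)
member 2 (1-2): L=2.5239, (cx,cy)=(0.4255,-0.9049)
member 3 (1-3): L=1.8814, (cx,cy)=(0.9939,0.1100)
member 4 (2-3): L=2.6151, (cx,cy)=(0.3044,0.9525)
member 5 (2-4): L=1.8870, (cx,cy)=(1.0000,0.0000)
member 6 (3-4): L=2.7194, (cx,cy)=(0.4012,-0.9160)
solve A·x = −loads:
  F[0-1] = -1567.6737 N (compression)
  F[0-2] = +4109.4016 N (tension)
  F[1-2] = -1115.5478 N (compression)
  F[1-3] = -2948.4124 N (compression)
  F[2-3] = +4258.1340 N (tension)
  F[2-4] = +1634.3912 N (tension)
  F[3-4] = -4073.9057 N (compression)
  Rx@0 = -3460.2700 N
  Ry@0 = +1426.9649 N
  Ry@4 = +3731.6851 N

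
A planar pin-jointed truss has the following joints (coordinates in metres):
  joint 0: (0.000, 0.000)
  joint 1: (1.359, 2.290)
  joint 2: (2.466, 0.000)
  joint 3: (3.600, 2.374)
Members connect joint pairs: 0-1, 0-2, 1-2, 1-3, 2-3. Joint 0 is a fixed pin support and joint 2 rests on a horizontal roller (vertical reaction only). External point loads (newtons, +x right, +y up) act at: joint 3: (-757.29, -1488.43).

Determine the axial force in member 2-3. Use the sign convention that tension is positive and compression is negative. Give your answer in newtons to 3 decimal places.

N=4 nodes, M=5 members, R=3 reactions → 2N=8, M+R=8
member 0 (0-1): L=2.6629, (cx,cy)=(0.5103,0.8600)
member 1 (0-2): L=2.4660, (cx,cy)=(1.0000,0.0000)
member 2 (1-2): L=2.5435, (cx,cy)=(0.4352,-0.9003)
member 3 (1-3): L=2.2426, (cx,cy)=(0.9993,0.0375)
member 4 (2-3): L=2.6309, (cx,cy)=(0.4310,0.9023)
solve A·x = −loads:
  F[0-1] = -51.8356 N (compression)
  F[0-2] = -730.8358 N (compression)
  F[1-2] = +47.5493 N (tension)
  F[1-3] = -47.1818 N (compression)
  F[2-3] = -1647.5639 N (compression)
  Rx@0 = +757.2900 N
  Ry@0 = +44.5770 N
  Ry@2 = +1443.8530 N

-1647.564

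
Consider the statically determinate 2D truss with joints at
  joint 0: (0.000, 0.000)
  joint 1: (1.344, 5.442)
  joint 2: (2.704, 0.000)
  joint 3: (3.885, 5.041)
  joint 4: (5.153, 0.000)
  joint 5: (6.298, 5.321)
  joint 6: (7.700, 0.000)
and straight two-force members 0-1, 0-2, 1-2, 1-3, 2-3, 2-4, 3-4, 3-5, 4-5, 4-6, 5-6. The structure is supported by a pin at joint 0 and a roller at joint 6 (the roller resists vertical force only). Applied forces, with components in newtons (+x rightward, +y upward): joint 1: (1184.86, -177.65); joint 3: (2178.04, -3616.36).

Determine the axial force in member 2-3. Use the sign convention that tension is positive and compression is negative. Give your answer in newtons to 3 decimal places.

N=7 nodes, M=11 members, R=3 reactions → 2N=14, M+R=14
member 0 (0-1): L=5.6055, (cx,cy)=(0.2398,0.9708)
member 1 (0-2): L=2.7040, (cx,cy)=(1.0000,0.0000)
member 2 (1-2): L=5.6094, (cx,cy)=(0.2425,-0.9702)
member 3 (1-3): L=2.5724, (cx,cy)=(0.9878,-0.1559)
member 4 (2-3): L=5.1775, (cx,cy)=(0.2281,0.9736)
member 5 (2-4): L=2.4490, (cx,cy)=(1.0000,0.0000)
member 6 (3-4): L=5.1980, (cx,cy)=(0.2439,-0.9698)
member 7 (3-5): L=2.4292, (cx,cy)=(0.9933,0.1153)
member 8 (4-5): L=5.4428, (cx,cy)=(0.2104,0.9776)
member 9 (4-6): L=2.5470, (cx,cy)=(1.0000,0.0000)
member 10 (5-6): L=5.5026, (cx,cy)=(0.2548,-0.9670)
solve A·x = −loads:
  F[0-1] = +334.6913 N (tension)
  F[0-2] = +3282.6530 N (tension)
  F[1-2] = -352.2449 N (compression)
  F[1-3] = -1031.8241 N (compression)
  F[2-3] = +350.9882 N (tension)
  F[2-4] = +3117.1893 N (tension)
  F[3-4] = -4489.1951 N (compression)
  F[3-5] = -2035.6693 N (compression)
  F[4-5] = +4453.2344 N (tension)
  F[4-6] = +1085.2757 N (tension)
  F[5-6] = -4259.5163 N (compression)
  Rx@0 = -3362.9000 N
  Ry@0 = -324.9287 N
  Ry@6 = +4118.9387 N

350.988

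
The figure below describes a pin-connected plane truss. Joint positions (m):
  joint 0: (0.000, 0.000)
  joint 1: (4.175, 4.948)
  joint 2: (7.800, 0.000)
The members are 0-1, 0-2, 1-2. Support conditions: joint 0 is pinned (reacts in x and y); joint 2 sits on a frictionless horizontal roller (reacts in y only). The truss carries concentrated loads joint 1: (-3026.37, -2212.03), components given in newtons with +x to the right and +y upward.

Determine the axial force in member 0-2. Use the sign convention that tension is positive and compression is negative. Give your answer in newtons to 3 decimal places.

-539.063

N=3 nodes, M=3 members, R=3 reactions → 2N=6, M+R=6
member 0 (0-1): L=6.4741, (cx,cy)=(0.6449,0.7643)
member 1 (0-2): L=7.8000, (cx,cy)=(1.0000,0.0000)
member 2 (1-2): L=6.1338, (cx,cy)=(0.5910,-0.8067)
solve A·x = −loads:
  F[0-1] = -3856.9950 N (compression)
  F[0-2] = -539.0625 N (compression)
  F[1-2] = +912.1363 N (tension)
  Rx@0 = +3026.3700 N
  Ry@0 = +2947.8317 N
  Ry@2 = -735.8017 N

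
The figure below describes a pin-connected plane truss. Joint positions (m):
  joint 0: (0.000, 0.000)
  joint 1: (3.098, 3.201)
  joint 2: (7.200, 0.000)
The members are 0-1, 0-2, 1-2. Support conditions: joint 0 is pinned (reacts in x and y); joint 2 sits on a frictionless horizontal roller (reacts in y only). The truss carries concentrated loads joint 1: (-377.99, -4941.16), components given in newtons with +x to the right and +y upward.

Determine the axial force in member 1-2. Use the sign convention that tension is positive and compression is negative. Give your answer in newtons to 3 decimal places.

-3182.723

N=3 nodes, M=3 members, R=3 reactions → 2N=6, M+R=6
member 0 (0-1): L=4.4547, (cx,cy)=(0.6955,0.7186)
member 1 (0-2): L=7.2000, (cx,cy)=(1.0000,0.0000)
member 2 (1-2): L=5.2032, (cx,cy)=(0.7884,-0.6152)
solve A·x = −loads:
  F[0-1] = -4151.4723 N (compression)
  F[0-2] = +2509.1570 N (tension)
  F[1-2] = -3182.7227 N (compression)
  Rx@0 = +377.9900 N
  Ry@0 = +2983.1367 N
  Ry@2 = +1958.0233 N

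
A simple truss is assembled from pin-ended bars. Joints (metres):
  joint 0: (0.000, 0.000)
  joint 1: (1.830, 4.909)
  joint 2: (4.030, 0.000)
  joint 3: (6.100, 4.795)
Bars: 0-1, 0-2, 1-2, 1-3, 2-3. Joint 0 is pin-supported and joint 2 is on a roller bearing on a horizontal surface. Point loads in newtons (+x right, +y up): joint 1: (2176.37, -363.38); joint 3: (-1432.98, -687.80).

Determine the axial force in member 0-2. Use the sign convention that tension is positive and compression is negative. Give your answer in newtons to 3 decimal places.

N=4 nodes, M=5 members, R=3 reactions → 2N=8, M+R=8
member 0 (0-1): L=5.2390, (cx,cy)=(0.3493,0.9370)
member 1 (0-2): L=4.0300, (cx,cy)=(1.0000,0.0000)
member 2 (1-2): L=5.3794, (cx,cy)=(0.4090,-0.9125)
member 3 (1-3): L=4.2715, (cx,cy)=(0.9996,-0.0267)
member 4 (2-3): L=5.2227, (cx,cy)=(0.3963,0.9181)
solve A·x = −loads:
  F[0-1] = +1174.9988 N (tension)
  F[0-2] = +332.9595 N (tension)
  F[1-2] = -1571.8379 N (compression)
  F[1-3] = -1123.5127 N (compression)
  F[2-3] = -781.8138 N (compression)
  Rx@0 = -743.3900 N
  Ry@0 = -1100.9854 N
  Ry@2 = +2152.1654 N

332.960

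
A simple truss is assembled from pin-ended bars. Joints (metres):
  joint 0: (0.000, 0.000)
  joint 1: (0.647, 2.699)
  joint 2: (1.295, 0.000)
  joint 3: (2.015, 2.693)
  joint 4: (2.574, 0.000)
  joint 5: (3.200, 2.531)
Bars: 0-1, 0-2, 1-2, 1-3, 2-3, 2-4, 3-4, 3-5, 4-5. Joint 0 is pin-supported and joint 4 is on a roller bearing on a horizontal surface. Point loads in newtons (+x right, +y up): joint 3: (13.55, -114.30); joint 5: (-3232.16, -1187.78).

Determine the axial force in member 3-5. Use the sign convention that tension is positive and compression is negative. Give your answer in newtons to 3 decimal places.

N=6 nodes, M=9 members, R=3 reactions → 2N=12, M+R=12
member 0 (0-1): L=2.7755, (cx,cy)=(0.2331,0.9724)
member 1 (0-2): L=1.2950, (cx,cy)=(1.0000,0.0000)
member 2 (1-2): L=2.7757, (cx,cy)=(0.2335,-0.9724)
member 3 (1-3): L=1.3680, (cx,cy)=(1.0000,-0.0044)
member 4 (2-3): L=2.7876, (cx,cy)=(0.2583,0.9661)
member 5 (2-4): L=1.2790, (cx,cy)=(1.0000,0.0000)
member 6 (3-4): L=2.7504, (cx,cy)=(0.2032,-0.9791)
member 7 (3-5): L=1.1960, (cx,cy)=(0.9908,-0.1354)
member 8 (4-5): L=2.6073, (cx,cy)=(0.2401,0.9707)
solve A·x = −loads:
  F[0-1] = -2982.1005 N (compression)
  F[0-2] = -2523.4405 N (compression)
  F[1-2] = +2988.6338 N (tension)
  F[1-3] = -1392.8935 N (compression)
  F[2-3] = -3008.1225 N (compression)
  F[2-4] = -1048.7686 N (compression)
  F[3-4] = +3241.8695 N (tension)
  F[3-5] = -2868.7150 N (compression)
  F[4-5] = -1623.8443 N (compression)
  Rx@0 = +3218.6100 N
  Ry@0 = +2899.9418 N
  Ry@4 = -1597.8618 N

-2868.715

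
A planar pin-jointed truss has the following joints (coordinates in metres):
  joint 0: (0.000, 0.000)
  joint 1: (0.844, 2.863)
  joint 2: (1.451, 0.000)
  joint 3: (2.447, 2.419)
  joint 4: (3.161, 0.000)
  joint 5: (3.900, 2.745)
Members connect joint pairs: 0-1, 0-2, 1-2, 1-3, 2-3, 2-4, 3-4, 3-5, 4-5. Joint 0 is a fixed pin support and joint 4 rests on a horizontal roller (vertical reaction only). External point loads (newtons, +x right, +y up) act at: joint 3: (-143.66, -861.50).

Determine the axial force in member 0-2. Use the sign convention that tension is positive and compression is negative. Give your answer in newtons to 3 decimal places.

-53.885

N=6 nodes, M=9 members, R=3 reactions → 2N=12, M+R=12
member 0 (0-1): L=2.9848, (cx,cy)=(0.2828,0.9592)
member 1 (0-2): L=1.4510, (cx,cy)=(1.0000,0.0000)
member 2 (1-2): L=2.9266, (cx,cy)=(0.2074,-0.9783)
member 3 (1-3): L=1.6634, (cx,cy)=(0.9637,-0.2669)
member 4 (2-3): L=2.6160, (cx,cy)=(0.3807,0.9247)
member 5 (2-4): L=1.7100, (cx,cy)=(1.0000,0.0000)
member 6 (3-4): L=2.5222, (cx,cy)=(0.2831,-0.9591)
member 7 (3-5): L=1.4891, (cx,cy)=(0.9757,0.2189)
member 8 (4-5): L=2.8427, (cx,cy)=(0.2600,0.9656)
solve A·x = −loads:
  F[0-1] = -317.4886 N (compression)
  F[0-2] = -53.8854 N (compression)
  F[1-2] = +357.7266 N (tension)
  F[1-3] = -170.1424 N (compression)
  F[2-3] = -378.4505 N (compression)
  F[2-4] = +164.3966 N (tension)
  F[3-4] = -580.7237 N (compression)
  F[3-5] = -0.0000 N (compression)
  F[4-5] = +0.0000 N (tension)
  Rx@0 = +143.6600 N
  Ry@0 = +304.5316 N
  Ry@4 = +556.9684 N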